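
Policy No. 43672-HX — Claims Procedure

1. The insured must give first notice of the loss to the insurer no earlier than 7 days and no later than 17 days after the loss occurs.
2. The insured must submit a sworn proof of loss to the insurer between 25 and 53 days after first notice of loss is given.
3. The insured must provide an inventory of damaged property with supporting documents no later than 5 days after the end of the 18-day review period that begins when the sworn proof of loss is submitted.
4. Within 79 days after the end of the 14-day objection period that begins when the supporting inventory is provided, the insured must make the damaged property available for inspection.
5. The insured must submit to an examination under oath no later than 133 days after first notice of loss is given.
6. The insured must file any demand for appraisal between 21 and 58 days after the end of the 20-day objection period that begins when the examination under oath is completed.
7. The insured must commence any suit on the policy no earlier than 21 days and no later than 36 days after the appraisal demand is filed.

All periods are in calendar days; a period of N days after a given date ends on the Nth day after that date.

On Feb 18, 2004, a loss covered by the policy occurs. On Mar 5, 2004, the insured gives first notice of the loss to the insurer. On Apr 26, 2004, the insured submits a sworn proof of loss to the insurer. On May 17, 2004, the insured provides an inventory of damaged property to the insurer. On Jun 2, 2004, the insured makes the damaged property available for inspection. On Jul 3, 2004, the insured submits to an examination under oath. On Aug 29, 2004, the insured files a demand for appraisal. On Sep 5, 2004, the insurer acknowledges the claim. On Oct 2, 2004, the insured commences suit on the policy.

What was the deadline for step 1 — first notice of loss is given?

Step 1 runs from Feb 18, 2004, when the loss occurs. The window is 7–17 days after Feb 18, 2004; it closes on Mar 6, 2004.

Mar 6, 2004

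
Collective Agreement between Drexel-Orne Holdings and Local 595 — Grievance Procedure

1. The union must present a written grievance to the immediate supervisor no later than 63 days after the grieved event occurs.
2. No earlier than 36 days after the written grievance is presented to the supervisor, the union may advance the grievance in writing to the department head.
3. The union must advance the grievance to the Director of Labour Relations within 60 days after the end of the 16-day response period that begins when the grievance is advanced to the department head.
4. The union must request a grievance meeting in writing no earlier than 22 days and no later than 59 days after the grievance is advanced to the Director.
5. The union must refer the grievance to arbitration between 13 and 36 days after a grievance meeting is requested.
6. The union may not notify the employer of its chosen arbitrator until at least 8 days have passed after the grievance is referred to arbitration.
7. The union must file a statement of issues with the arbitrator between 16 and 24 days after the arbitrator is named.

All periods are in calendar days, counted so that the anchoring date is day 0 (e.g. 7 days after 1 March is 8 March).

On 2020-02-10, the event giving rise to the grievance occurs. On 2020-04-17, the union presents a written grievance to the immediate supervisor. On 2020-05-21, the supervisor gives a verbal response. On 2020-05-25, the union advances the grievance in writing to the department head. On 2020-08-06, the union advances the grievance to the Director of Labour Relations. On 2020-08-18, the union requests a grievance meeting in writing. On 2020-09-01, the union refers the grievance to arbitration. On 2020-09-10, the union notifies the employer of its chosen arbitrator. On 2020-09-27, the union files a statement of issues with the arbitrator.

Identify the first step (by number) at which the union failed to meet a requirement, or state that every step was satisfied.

Step 1 — counting 63 days from 2020-02-10 (when the grieved event occurs) gives a deadline of 2020-04-13; not done until 2020-04-17, 4 days after the deadline.
Later steps need not be reached.

Step 1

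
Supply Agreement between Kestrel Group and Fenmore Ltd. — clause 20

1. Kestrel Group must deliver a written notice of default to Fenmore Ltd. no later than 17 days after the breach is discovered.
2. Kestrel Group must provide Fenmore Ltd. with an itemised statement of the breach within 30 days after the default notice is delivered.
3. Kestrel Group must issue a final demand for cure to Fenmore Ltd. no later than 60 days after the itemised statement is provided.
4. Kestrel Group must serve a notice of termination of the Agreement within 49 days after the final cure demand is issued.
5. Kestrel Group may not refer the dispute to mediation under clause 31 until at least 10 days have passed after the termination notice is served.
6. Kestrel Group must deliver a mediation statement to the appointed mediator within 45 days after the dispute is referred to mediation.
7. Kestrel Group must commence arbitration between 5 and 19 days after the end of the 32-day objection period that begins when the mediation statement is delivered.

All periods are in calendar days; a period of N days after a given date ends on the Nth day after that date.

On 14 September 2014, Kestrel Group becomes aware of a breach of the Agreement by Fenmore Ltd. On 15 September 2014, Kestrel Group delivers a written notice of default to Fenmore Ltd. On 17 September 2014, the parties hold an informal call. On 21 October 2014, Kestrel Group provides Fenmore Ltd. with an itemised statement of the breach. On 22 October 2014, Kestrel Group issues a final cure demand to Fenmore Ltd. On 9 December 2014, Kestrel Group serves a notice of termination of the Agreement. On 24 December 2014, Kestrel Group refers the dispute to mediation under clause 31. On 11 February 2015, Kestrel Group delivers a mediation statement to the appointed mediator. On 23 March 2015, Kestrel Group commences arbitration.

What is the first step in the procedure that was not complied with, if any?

(1) due by 14 September 2014 + 17 days = 1 October 2014; done 15 September 2014 — timely.
(2) due by 15 September 2014 + 30 days = 15 October 2014; done 21 October 2014 — 6 days late.

Step 2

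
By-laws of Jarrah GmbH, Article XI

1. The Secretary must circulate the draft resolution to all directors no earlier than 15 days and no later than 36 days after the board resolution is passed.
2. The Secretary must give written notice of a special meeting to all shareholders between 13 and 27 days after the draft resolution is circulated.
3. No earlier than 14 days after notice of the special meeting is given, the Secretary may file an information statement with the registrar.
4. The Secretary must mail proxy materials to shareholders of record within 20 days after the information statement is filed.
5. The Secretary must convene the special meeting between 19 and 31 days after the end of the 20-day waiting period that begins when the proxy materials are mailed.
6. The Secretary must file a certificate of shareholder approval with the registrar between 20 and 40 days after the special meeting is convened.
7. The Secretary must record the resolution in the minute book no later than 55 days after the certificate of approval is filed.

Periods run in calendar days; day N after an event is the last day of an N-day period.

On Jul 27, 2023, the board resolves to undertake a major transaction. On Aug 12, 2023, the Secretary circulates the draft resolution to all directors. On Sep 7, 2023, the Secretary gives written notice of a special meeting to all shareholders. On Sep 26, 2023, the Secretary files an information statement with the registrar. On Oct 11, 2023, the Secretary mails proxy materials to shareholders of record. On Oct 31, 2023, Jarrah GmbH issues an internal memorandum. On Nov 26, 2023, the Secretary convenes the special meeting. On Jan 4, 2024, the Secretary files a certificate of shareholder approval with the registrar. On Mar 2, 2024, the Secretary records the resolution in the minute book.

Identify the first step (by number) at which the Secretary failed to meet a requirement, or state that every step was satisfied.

Step 7

Step 1 — 15 and 36 days from Jul 27, 2023 (when the board resolution is passed) are Aug 11, 2023 and Sep 1, 2023 respectively; Aug 12, 2023 falls inside that range.
Step 2 — 13 and 27 days from Aug 12, 2023 (when the draft resolution is circulated) are Aug 25, 2023 and Sep 8, 2023 respectively; Sep 7, 2023 falls inside that range.
Step 3 — must wait 14 days from Sep 7, 2023 (when notice of the special meeting is given), so not before Sep 21, 2023; done Sep 26, 2023, after the minimum wait.
Step 4 — counting 20 days from Sep 26, 2023 (when the information statement is filed) gives a deadline of Oct 16, 2023; Oct 11, 2023 is within that limit.
Step 5 — 19 and 31 days from Oct 31, 2023 (end of the 20-day waiting period, which began when the proxy materials are mailed on Oct 11, 2023) are Nov 19, 2023 and Dec 1, 2023 respectively; done Nov 26, 2023 — within the window.
Step 6 — 20 and 40 days from Nov 26, 2023 (when the special meeting is convened) are Dec 16, 2023 and Jan 5, 2024 respectively; Jan 4, 2024 falls inside that range.
Step 7 — counting 55 days from Jan 4, 2024 (when the certificate of approval is filed) gives a deadline of Feb 28, 2024; Mar 2, 2024 misses that deadline by 3 days.
No need to go further; step 7 was not satisfied.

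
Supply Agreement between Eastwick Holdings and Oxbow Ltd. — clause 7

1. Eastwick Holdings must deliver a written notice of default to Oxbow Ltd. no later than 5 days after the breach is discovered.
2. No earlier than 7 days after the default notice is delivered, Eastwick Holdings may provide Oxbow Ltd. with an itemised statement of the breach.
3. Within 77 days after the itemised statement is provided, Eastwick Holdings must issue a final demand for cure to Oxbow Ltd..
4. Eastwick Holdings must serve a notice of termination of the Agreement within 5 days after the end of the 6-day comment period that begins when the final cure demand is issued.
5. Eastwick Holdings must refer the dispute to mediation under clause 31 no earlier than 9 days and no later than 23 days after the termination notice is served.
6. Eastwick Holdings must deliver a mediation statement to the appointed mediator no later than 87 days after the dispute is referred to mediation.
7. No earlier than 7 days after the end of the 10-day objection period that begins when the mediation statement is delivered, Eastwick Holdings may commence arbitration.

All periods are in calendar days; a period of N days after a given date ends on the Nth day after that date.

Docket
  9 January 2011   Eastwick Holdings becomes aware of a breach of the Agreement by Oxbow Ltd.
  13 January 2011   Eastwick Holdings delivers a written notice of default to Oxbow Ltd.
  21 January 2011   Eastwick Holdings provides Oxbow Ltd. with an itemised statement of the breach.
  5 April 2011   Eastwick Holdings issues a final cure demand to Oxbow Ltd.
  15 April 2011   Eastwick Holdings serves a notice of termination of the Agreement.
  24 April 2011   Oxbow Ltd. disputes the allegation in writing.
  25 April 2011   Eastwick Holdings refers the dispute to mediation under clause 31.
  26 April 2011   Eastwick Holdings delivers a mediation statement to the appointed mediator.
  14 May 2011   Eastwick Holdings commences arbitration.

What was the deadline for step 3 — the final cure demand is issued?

Step 3 runs from 21 January 2011, when the itemised statement is provided. 77 days after 21 January 2011 is 8 April 2011.

8 April 2011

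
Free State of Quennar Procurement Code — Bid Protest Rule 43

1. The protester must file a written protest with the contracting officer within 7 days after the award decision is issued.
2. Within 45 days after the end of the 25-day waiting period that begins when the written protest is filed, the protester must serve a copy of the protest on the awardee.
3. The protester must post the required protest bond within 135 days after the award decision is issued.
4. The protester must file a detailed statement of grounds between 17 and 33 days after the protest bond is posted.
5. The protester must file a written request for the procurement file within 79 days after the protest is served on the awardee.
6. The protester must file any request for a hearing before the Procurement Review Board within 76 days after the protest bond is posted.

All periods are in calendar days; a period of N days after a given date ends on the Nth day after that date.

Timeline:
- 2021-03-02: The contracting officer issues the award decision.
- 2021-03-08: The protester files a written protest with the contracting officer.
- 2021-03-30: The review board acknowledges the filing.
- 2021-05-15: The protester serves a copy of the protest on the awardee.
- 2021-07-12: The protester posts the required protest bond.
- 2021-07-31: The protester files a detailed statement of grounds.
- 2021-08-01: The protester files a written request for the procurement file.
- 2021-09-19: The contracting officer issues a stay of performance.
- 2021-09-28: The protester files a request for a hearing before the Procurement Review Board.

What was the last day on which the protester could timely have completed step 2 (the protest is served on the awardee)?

The written protest is filed on 2021-03-08; the 25-day waiting period therefore ends 2021-04-02, and step 2 runs from that date. 45 days after 2021-04-02 is 2021-05-17.

2021-05-17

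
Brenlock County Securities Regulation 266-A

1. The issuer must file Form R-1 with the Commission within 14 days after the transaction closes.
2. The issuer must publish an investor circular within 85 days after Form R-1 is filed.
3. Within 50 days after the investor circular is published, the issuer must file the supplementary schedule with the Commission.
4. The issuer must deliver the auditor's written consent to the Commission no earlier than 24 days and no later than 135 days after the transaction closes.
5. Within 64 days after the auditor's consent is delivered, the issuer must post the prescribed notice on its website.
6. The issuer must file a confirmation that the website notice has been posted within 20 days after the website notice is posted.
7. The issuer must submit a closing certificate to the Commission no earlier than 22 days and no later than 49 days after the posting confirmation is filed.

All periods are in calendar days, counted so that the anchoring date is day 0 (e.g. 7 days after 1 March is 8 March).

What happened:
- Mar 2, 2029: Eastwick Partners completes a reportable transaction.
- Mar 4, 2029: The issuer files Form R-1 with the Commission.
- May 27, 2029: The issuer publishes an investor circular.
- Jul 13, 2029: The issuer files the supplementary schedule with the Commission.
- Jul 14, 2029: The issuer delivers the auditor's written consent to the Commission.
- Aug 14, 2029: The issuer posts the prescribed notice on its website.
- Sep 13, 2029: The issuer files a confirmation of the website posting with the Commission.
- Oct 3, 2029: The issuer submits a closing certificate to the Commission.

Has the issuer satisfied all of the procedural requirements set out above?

Step 1: 14 days after Mar 2, 2029 (when the transaction closes) is Mar 16, 2029; done Mar 4, 2029 — timely.
Step 2: 85 days after Mar 4, 2029 (when Form R-1 is filed) is May 28, 2029; completed May 27, 2029, before the deadline.
Step 3: 50 days after May 27, 2029 (when the investor circular is published) is Jul 16, 2029; completed Jul 13, 2029, before the deadline.
Step 4: the window is 24–135 days after Mar 2, 2029 (when the transaction closes), so Mar 26, 2029 through Jul 15, 2029; Jul 14, 2029 falls inside that range.
Step 5: 64 days after Jul 14, 2029 (when the auditor's consent is delivered) is Sep 16, 2029; completed Aug 14, 2029, before the deadline.
Step 6: 20 days after Aug 14, 2029 (when the website notice is posted) is Sep 3, 2029; not done until Sep 13, 2029, 10 days after the deadline.

No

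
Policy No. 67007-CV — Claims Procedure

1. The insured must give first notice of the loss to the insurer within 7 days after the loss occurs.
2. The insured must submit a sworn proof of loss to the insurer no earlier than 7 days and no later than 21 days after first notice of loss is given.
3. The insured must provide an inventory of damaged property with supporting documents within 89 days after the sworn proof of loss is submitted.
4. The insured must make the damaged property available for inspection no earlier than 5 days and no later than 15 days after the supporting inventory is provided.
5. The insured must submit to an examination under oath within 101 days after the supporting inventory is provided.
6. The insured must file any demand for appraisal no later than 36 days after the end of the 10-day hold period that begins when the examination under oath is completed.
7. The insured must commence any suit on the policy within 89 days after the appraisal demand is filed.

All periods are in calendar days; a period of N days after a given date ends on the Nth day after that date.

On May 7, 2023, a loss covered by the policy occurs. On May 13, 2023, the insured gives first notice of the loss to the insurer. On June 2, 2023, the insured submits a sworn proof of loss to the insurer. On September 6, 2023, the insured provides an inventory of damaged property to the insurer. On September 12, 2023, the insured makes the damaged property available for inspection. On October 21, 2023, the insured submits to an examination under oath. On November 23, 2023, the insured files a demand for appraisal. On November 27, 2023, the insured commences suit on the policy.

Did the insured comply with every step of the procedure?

(1) due by May 7, 2023 + 7 days = May 14, 2023; completed May 13, 2023, before the deadline.
(2) the permitted window runs from May 13, 2023 + 7 = May 20, 2023 to May 13, 2023 + 21 = June 3, 2023; done June 2, 2023, which is between those dates.
(3) due by June 2, 2023 + 89 days = August 30, 2023; not done until September 6, 2023, 7 days after the deadline.
No need to go further; step 3 was not satisfied.

No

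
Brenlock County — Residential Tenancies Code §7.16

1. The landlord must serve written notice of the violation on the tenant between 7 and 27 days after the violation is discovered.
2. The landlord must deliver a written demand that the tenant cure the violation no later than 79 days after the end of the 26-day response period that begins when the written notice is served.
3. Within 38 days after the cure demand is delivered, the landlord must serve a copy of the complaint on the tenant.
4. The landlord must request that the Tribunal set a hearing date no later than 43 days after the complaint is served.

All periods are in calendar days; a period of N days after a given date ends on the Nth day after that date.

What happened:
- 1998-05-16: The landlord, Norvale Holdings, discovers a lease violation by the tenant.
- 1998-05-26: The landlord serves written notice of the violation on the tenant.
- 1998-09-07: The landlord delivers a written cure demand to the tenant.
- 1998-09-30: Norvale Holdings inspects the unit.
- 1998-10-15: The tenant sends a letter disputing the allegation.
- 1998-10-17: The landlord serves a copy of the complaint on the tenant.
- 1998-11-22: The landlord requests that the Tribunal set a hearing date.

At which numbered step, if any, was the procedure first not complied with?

Step 1: the window is 7–27 days after 1998-05-16 (when the violation is discovered), so 1998-05-23 through 1998-06-12; done 1998-05-26, which is between those dates.
Step 2: 79 days after 1998-06-21 (end of the 26-day response period, which began when the written notice is served on 1998-05-26) is 1998-09-08; 1998-09-07 is within that limit.
Step 3: 38 days after 1998-09-07 (when the cure demand is delivered) is 1998-10-15; 1998-10-17 misses that deadline by 2 days.

Step 3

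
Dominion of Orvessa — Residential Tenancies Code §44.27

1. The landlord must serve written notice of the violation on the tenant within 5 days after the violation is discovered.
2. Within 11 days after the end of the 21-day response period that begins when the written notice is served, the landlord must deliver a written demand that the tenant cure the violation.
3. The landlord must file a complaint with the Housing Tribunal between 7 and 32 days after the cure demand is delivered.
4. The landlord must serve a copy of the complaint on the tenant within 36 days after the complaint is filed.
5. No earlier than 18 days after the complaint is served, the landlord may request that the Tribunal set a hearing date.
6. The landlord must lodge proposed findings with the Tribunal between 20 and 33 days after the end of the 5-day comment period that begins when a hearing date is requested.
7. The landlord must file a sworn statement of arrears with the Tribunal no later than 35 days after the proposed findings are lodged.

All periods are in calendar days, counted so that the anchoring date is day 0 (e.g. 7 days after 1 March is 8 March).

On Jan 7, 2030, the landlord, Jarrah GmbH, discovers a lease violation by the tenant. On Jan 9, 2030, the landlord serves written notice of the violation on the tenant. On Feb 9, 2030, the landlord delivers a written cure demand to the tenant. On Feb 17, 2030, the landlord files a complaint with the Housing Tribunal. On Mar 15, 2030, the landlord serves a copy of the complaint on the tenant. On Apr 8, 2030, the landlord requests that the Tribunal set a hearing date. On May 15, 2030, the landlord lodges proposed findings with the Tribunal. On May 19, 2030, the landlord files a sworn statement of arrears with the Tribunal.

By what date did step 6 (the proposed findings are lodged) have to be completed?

May 16, 2030

A hearing date is requested on Apr 8, 2030; the 5-day comment period therefore ends Apr 13, 2030, and step 6 runs from that date. The window is 20–33 days after Apr 13, 2030; it closes on May 16, 2030.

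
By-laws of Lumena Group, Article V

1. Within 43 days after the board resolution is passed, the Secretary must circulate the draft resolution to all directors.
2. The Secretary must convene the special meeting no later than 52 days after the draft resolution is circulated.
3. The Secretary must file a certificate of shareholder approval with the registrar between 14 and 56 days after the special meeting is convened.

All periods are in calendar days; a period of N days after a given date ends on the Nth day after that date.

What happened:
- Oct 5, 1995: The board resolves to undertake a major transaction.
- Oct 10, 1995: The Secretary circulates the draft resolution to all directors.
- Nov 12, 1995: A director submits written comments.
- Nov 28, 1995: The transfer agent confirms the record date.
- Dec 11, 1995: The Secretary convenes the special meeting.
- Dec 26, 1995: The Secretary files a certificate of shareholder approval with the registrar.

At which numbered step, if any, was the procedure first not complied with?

Step 1 — counting 43 days from Oct 5, 1995 (when the board resolution is passed) gives a deadline of Nov 17, 1995; Oct 10, 1995 is within that limit.
Step 2 — counting 52 days from Oct 10, 1995 (when the draft resolution is circulated) gives a deadline of Dec 1, 1995; not done until Dec 11, 1995, 10 days after the deadline.
That is the first point of non-compliance.

Step 2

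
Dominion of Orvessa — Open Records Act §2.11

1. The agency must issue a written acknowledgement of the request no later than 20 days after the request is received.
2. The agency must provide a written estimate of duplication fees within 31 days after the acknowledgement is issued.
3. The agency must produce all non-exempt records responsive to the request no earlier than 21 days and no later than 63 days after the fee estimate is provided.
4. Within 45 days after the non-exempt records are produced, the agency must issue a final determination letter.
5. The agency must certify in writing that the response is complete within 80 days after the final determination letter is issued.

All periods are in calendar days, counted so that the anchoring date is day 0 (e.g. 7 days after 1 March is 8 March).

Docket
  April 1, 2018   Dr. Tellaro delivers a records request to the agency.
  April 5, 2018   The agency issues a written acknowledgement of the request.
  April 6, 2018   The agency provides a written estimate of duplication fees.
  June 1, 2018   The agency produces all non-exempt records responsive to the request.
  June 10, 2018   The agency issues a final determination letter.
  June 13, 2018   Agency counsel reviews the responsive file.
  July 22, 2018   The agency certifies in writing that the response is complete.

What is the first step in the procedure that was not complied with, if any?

Step 1 — counting 20 days from April 1, 2018 (when the request is received) gives a deadline of April 21, 2018; done April 5, 2018 — timely.
Step 2 — counting 31 days from April 5, 2018 (when the acknowledgement is issued) gives a deadline of May 6, 2018; April 6, 2018 is within that limit.
Step 3 — 21 and 63 days from April 6, 2018 (when the fee estimate is provided) are April 27, 2018 and June 8, 2018 respectively; June 1, 2018 falls inside that range.
Step 4 — counting 45 days from June 1, 2018 (when the non-exempt records are produced) gives a deadline of July 16, 2018; done June 10, 2018 — timely.
Step 5 — counting 80 days from June 10, 2018 (when the final determination letter is issued) gives a deadline of August 29, 2018; completed July 22, 2018, before the deadline.

None — every step was satisfied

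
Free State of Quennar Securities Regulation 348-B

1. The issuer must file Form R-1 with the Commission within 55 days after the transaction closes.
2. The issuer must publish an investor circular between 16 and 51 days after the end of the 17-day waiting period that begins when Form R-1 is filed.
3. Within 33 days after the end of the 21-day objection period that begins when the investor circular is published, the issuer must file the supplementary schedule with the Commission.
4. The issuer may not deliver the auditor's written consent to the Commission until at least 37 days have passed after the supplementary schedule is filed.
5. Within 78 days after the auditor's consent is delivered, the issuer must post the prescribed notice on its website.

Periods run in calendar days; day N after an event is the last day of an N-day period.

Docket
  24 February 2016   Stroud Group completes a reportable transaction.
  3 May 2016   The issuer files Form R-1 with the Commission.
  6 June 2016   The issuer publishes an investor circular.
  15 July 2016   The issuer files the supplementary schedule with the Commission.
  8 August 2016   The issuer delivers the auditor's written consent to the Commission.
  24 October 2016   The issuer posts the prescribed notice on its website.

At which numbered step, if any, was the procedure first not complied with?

Step 1

Step 1 — counting 55 days from 24 February 2016 (when the transaction closes) gives a deadline of 19 April 2016; not done until 3 May 2016, 14 days after the deadline.
No need to go further; step 1 was not satisfied.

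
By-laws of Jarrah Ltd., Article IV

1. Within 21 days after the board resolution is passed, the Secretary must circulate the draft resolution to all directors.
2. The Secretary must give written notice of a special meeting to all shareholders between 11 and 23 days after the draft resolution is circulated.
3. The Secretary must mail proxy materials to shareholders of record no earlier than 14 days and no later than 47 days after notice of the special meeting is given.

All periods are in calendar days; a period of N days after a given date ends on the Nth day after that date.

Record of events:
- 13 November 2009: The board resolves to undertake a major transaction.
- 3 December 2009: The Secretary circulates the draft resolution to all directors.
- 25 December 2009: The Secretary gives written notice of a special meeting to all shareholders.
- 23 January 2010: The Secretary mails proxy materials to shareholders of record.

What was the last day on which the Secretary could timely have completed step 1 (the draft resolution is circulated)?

Step 1 runs from 13 November 2009, when the board resolution is passed. 21 days after 13 November 2009 is 4 December 2009.

4 December 2009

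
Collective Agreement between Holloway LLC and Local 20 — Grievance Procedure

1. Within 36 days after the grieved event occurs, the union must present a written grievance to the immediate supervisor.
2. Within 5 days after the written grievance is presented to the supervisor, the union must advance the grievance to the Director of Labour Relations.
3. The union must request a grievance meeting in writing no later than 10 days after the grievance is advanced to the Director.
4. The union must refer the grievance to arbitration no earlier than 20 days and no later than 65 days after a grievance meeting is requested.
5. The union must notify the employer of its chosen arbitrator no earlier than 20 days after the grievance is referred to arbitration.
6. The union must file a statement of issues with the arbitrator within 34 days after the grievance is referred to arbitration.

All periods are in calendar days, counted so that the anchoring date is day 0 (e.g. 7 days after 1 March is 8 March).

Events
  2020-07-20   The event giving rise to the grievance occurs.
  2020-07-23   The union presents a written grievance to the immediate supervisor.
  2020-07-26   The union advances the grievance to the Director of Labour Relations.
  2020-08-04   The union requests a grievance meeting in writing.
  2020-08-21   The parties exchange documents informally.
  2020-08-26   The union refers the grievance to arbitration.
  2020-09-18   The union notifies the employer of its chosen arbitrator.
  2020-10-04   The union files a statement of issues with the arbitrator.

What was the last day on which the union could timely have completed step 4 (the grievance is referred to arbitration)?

2020-10-08

Step 4 runs from 2020-08-04, when a grievance meeting is requested. The window is 20–65 days after 2020-08-04; it closes on 2020-10-08.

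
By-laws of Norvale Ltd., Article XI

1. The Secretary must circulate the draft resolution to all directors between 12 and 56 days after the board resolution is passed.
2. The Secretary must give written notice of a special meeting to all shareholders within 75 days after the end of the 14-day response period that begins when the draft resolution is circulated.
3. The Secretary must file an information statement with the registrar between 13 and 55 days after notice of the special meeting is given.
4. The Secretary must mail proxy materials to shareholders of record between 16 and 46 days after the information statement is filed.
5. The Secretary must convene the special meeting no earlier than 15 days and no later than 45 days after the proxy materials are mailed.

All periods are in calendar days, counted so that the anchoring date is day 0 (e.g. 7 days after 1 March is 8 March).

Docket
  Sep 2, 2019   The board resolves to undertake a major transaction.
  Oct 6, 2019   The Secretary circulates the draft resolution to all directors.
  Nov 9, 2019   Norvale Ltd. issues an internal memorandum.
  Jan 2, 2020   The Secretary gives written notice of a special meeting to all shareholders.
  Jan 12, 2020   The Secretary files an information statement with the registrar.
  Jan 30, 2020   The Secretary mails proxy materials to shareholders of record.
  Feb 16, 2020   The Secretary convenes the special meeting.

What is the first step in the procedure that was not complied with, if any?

Step 1: the window is 12–56 days after Sep 2, 2019 (when the board resolution is passed), so Sep 14, 2019 through Oct 28, 2019; Oct 6, 2019 falls inside that range.
Step 2: 75 days after Oct 20, 2019 (end of the 14-day response period, which began when the draft resolution is circulated on Oct 6, 2019) is Jan 3, 2020; done Jan 2, 2020 — timely.
Step 3: the window is 13–55 days after Jan 2, 2020 (when notice of the special meeting is given), so Jan 15, 2020 through Feb 26, 2020; Jan 12, 2020 is 3 days too early.

Step 3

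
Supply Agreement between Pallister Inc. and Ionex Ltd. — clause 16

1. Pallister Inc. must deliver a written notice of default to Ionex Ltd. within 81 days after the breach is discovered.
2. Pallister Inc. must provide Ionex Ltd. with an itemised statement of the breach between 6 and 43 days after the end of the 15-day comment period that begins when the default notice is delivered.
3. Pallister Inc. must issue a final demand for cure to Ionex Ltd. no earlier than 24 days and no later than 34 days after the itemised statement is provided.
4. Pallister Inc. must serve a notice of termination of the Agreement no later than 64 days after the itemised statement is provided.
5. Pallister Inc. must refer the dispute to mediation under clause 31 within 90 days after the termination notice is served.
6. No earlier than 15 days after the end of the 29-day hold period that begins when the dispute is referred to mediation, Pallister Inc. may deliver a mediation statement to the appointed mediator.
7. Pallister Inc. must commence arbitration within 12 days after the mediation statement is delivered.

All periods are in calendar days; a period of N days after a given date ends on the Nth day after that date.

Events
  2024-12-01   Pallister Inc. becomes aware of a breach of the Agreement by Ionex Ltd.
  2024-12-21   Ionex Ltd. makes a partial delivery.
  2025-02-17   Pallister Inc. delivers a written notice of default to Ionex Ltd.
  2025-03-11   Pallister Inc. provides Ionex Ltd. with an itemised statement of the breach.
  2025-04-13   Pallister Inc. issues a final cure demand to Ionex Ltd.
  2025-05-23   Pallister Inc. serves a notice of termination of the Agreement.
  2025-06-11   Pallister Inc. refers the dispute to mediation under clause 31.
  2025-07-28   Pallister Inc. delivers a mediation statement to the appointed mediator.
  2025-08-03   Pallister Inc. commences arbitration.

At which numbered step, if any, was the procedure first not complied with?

(1) due by 2024-12-01 + 81 days = 2025-02-20; 2025-02-17 is within that limit.
(2) the permitted window runs from 2025-03-04 + 6 = 2025-03-10 to 2025-03-04 + 43 = 2025-04-16; 2025-03-11 falls inside that range.
(3) the permitted window runs from 2025-03-11 + 24 = 2025-04-04 to 2025-03-11 + 34 = 2025-04-14; done 2025-04-13 — within the window.
(4) due by 2025-03-11 + 64 days = 2025-05-14; 2025-05-23 misses that deadline by 9 days.
That is the first point of non-compliance.

Step 4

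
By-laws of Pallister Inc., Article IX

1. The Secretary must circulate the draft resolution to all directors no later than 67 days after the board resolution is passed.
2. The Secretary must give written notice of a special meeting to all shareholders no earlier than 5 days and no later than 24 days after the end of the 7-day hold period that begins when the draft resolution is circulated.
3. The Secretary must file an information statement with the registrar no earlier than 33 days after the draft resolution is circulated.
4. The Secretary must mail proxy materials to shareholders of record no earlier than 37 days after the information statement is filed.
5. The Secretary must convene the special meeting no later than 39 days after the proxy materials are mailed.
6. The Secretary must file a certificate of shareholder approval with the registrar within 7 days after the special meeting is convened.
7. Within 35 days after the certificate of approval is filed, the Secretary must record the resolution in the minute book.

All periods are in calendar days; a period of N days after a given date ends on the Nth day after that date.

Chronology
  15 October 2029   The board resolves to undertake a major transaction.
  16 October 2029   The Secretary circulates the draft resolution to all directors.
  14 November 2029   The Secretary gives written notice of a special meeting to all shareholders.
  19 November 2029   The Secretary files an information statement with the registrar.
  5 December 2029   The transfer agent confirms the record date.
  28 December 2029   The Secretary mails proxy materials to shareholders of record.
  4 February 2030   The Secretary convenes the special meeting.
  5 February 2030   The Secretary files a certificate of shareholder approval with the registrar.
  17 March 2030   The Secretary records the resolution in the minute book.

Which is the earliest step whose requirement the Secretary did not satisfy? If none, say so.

Step 7

(1) due by 15 October 2029 + 67 days = 21 December 2029; 16 October 2029 is within that limit.
(2) the permitted window runs from 23 October 2029 + 5 = 28 October 2029 to 23 October 2029 + 24 = 16 November 2029; done 14 November 2029, which is between those dates.
(3) permitted from 16 October 2029 + 33 days = 18 November 2029 onward; done 19 November 2029, after the minimum wait.
(4) permitted from 19 November 2029 + 37 days = 26 December 2029 onward; 28 December 2029 is on or after that date.
(5) due by 28 December 2029 + 39 days = 5 February 2030; done 4 February 2030 — timely.
(6) due by 4 February 2030 + 7 days = 11 February 2030; done 5 February 2030 — timely.
(7) due by 5 February 2030 + 35 days = 12 March 2030; done 17 March 2030 — 5 days late.
That is the first point of non-compliance.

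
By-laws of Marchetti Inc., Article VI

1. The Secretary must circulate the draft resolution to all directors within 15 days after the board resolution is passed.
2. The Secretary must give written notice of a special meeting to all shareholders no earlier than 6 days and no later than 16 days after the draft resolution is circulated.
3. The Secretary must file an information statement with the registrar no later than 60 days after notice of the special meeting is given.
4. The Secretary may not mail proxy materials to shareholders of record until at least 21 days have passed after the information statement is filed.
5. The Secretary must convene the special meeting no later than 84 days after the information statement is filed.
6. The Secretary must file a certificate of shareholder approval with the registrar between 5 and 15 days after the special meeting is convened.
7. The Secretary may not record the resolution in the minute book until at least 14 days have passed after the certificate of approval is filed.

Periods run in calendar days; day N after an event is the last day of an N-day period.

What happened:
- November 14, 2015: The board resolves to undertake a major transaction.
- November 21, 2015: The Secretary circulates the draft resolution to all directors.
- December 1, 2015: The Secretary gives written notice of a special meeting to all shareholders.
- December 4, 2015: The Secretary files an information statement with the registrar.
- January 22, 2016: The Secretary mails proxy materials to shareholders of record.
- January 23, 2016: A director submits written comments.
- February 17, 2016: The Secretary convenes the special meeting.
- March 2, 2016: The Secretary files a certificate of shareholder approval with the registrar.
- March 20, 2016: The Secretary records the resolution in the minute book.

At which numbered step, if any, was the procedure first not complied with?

None — every step was satisfied

(1) due by November 14, 2015 + 15 days = November 29, 2015; November 21, 2015 is within that limit.
(2) the permitted window runs from November 21, 2015 + 6 = November 27, 2015 to November 21, 2015 + 16 = December 7, 2015; done December 1, 2015 — within the window.
(3) due by December 1, 2015 + 60 days = January 30, 2016; completed December 4, 2015, before the deadline.
(4) permitted from December 4, 2015 + 21 days = December 25, 2015 onward; done January 22, 2016 — permitted.
(5) due by December 4, 2015 + 84 days = February 26, 2016; done February 17, 2016 — timely.
(6) the permitted window runs from February 17, 2016 + 5 = February 22, 2016 to February 17, 2016 + 15 = March 3, 2016; March 2, 2016 falls inside that range.
(7) permitted from March 2, 2016 + 14 days = March 16, 2016 onward; done March 20, 2016 — permitted.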